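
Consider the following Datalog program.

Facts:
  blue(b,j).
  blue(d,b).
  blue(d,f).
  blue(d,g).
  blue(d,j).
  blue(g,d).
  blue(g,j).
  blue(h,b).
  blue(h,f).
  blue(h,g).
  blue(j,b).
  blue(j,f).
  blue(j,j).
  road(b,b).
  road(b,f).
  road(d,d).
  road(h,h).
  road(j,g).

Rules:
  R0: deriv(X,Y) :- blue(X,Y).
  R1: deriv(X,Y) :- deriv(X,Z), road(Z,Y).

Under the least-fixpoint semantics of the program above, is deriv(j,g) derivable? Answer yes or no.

round 1: derive deriv(b,j) via R0 from blue(b,j)
round 1: derive deriv(d,b) via R0 from blue(d,b)
round 1: derive deriv(d,f) via R0 from blue(d,f)
round 1: derive deriv(d,g) via R0 from blue(d,g)
round 1: derive deriv(d,j) via R0 from blue(d,j)
round 1: derive deriv(g,d) via R0 from blue(g,d)
round 1: derive deriv(g,j) via R0 from blue(g,j)
round 1: derive deriv(h,b) via R0 from blue(h,b)
round 1: derive deriv(h,f) via R0 from blue(h,f)
round 1: derive deriv(h,g) via R0 from blue(h,g)
round 1: derive deriv(j,b) via R0 from blue(j,b)
round 1: derive deriv(j,f) via R0 from blue(j,f)
round 1: derive deriv(j,j) via R0 from blue(j,j)
round 2: derive deriv(b,g) via R1 from deriv(b,j), road(j,g)
round 2: derive deriv(g,g) via R1 from deriv(g,j), road(j,g)
round 2: derive deriv(j,g) via R1 from deriv(j,j), road(j,g)

yes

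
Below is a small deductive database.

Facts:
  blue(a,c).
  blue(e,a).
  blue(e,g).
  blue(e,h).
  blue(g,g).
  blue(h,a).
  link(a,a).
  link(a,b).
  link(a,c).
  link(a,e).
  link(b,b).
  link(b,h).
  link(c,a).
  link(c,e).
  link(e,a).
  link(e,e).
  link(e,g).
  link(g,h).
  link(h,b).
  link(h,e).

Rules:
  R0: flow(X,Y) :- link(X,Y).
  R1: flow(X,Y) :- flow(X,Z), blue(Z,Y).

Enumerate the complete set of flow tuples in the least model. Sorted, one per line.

round 1: derive flow(a,a) via R0 from link(a,a)
round 1: derive flow(a,b) via R0 from link(a,b)
round 1: derive flow(a,c) via R0 from link(a,c)
round 1: derive flow(a,e) via R0 from link(a,e)
round 1: derive flow(b,b) via R0 from link(b,b)
round 1: derive flow(b,h) via R0 from link(b,h)
round 1: derive flow(c,a) via R0 from link(c,a)
round 1: derive flow(c,e) via R0 from link(c,e)
round 1: derive flow(e,a) via R0 from link(e,a)
round 1: derive flow(e,e) via R0 from link(e,e)
round 1: derive flow(e,g) via R0 from link(e,g)
round 1: derive flow(g,h) via R0 from link(g,h)
round 1: derive flow(h,b) via R0 from link(h,b)
round 1: derive flow(h,e) via R0 from link(h,e)
round 2: derive flow(a,g) via R1 from flow(a,e), blue(e,g)
round 2: derive flow(a,h) via R1 from flow(a,e), blue(e,h)
round 2: derive flow(b,a) via R1 from flow(b,h), blue(h,a)
round 2: derive flow(c,c) via R1 from flow(c,a), blue(a,c)
round 2: derive flow(c,g) via R1 from flow(c,e), blue(e,g)
round 2: derive flow(c,h) via R1 from flow(c,e), blue(e,h)
round 2: derive flow(e,c) via R1 from flow(e,a), blue(a,c)
round 2: derive flow(e,h) via R1 from flow(e,e), blue(e,h)
round 2: derive flow(g,a) via R1 from flow(g,h), blue(h,a)
round 2: derive flow(h,a) via R1 from flow(h,e), blue(e,a)
round 2: derive flow(h,g) via R1 from flow(h,e), blue(e,g)
round 2: derive flow(h,h) via R1 from flow(h,e), blue(e,h)
round 3: derive flow(b,c) via R1 from flow(b,a), blue(a,c)
round 3: derive flow(g,c) via R1 from flow(g,a), blue(a,c)
round 3: derive flow(h,c) via R1 from flow(h,a), blue(a,c)

flow(a,a)
flow(a,b)
flow(a,c)
flow(a,e)
flow(a,g)
flow(a,h)
flow(b,a)
flow(b,b)
flow(b,c)
flow(b,h)
flow(c,a)
flow(c,c)
flow(c,e)
flow(c,g)
flow(c,h)
flow(e,a)
flow(e,c)
flow(e,e)
flow(e,g)
flow(e,h)
flow(g,a)
flow(g,c)
flow(g,h)
flow(h,a)
flow(h,b)
flow(h,c)
flow(h,e)
flow(h,g)
flow(h,h)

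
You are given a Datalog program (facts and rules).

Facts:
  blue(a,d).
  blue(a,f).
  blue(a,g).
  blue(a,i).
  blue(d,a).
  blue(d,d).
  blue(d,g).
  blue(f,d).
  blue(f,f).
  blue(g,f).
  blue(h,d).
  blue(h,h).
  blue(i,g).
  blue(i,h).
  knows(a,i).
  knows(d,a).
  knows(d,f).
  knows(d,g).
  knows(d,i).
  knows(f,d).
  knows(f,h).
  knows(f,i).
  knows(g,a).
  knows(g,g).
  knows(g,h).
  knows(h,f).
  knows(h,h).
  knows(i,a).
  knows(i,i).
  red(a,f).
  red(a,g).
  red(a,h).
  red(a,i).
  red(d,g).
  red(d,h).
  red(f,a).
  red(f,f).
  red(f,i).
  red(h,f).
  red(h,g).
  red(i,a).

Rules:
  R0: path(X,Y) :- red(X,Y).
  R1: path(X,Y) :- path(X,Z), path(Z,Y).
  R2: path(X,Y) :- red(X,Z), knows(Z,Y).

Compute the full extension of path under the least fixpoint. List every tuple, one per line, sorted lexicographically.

round 1: derive path(a,f) via R0 from red(a,f)
round 1: derive path(a,g) via R0 from red(a,g)
round 1: derive path(a,h) via R0 from red(a,h)
round 1: derive path(a,i) via R0 from red(a,i)
round 1: derive path(d,g) via R0 from red(d,g)
round 1: derive path(d,h) via R0 from red(d,h)
round 1: derive path(f,a) via R0 from red(f,a)
round 1: derive path(f,f) via R0 from red(f,f)
round 1: derive path(f,i) via R0 from red(f,i)
round 1: derive path(h,f) via R0 from red(h,f)
round 1: derive path(h,g) via R0 from red(h,g)
round 1: derive path(i,a) via R0 from red(i,a)
round 1: derive path(a,a) via R2 from red(a,g), knows(g,a)
round 1: derive path(a,d) via R2 from red(a,f), knows(f,d)
round 1: derive path(d,a) via R2 from red(d,g), knows(g,a)
round 1: derive path(d,f) via R2 from red(d,h), knows(h,f)
round 1: derive path(f,d) via R2 from red(f,f), knows(f,d)
round 1: derive path(f,h) via R2 from red(f,f), knows(f,h)
round 1: derive path(h,a) via R2 from red(h,g), knows(g,a)
round 1: derive path(h,d) via R2 from red(h,f), knows(f,d)
round 1: derive path(h,h) via R2 from red(h,f), knows(f,h)
round 1: derive path(h,i) via R2 from red(h,f), knows(f,i)
round 1: derive path(i,i) via R2 from red(i,a), knows(a,i)
round 2: derive path(d,d) via R1 from path(d,a), path(a,d)
round 2: derive path(d,i) via R1 from path(d,a), path(a,i)
round 2: derive path(f,g) via R1 from path(f,a), path(a,g)
round 2: derive path(i,d) via R1 from path(i,a), path(a,d)
round 2: derive path(i,f) via R1 from path(i,a), path(a,f)
round 2: derive path(i,g) via R1 from path(i,a), path(a,g)
round 2: derive path(i,h) via R1 from path(i,a), path(a,h)

path(a,a)
path(a,d)
path(a,f)
path(a,g)
path(a,h)
path(a,i)
path(d,a)
path(d,d)
path(d,f)
path(d,g)
path(d,h)
path(d,i)
path(f,a)
path(f,d)
path(f,f)
path(f,g)
path(f,h)
path(f,i)
path(h,a)
path(h,d)
path(h,f)
path(h,g)
path(h,h)
path(h,i)
path(i,a)
path(i,d)
path(i,f)
path(i,g)
path(i,h)
path(i,i)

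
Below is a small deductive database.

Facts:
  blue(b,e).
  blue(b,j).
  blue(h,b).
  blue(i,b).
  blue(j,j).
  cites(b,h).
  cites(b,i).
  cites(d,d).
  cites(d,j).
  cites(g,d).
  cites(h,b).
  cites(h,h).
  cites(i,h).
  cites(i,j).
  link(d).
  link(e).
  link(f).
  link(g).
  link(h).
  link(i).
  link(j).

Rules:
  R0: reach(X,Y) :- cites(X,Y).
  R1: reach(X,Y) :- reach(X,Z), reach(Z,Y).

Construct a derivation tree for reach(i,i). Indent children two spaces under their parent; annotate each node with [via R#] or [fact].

round 1: derive reach(b,h) via R0 from cites(b,h)
round 1: derive reach(b,i) via R0 from cites(b,i)
round 1: derive reach(d,d) via R0 from cites(d,d)
round 1: derive reach(d,j) via R0 from cites(d,j)
round 1: derive reach(g,d) via R0 from cites(g,d)
round 1: derive reach(h,b) via R0 from cites(h,b)
round 1: derive reach(h,h) via R0 from cites(h,h)
round 1: derive reach(i,h) via R0 from cites(i,h)
round 1: derive reach(i,j) via R0 from cites(i,j)
round 2: derive reach(b,b) via R1 from reach(b,h), reach(h,b)
round 2: derive reach(b,j) via R1 from reach(b,i), reach(i,j)
round 2: derive reach(g,j) via R1 from reach(g,d), reach(d,j)
round 2: derive reach(h,i) via R1 from reach(h,b), reach(b,i)
round 2: derive reach(i,b) via R1 from reach(i,h), reach(h,b)
round 3: derive reach(h,j) via R1 from reach(h,b), reach(b,j)
round 3: derive reach(i,i) via R1 from reach(i,b), reach(b,i)

reach(i,i)  [via R1]
  reach(i,b)  [via R1]
    reach(i,h)  [via R0]
      cites(i,h)  [fact]
    reach(h,b)  [via R0]
      cites(h,b)  [fact]
  reach(b,i)  [via R0]
    cites(b,i)  [fact]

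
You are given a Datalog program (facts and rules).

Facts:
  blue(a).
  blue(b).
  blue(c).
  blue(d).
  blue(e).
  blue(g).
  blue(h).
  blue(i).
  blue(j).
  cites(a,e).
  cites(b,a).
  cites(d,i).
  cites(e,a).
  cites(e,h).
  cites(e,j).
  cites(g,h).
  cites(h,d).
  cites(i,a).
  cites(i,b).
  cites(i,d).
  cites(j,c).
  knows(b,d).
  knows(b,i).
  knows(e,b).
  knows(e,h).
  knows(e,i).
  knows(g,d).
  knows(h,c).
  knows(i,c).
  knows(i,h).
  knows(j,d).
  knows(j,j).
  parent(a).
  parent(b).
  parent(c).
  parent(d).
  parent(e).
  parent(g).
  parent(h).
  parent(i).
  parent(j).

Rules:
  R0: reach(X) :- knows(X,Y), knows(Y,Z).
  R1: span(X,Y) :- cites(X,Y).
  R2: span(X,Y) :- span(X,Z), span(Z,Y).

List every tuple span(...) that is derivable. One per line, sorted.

span(a,a)
span(a,b)
span(a,c)
span(a,d)
span(a,e)
span(a,h)
span(a,i)
span(a,j)
span(b,a)
span(b,b)
span(b,c)
span(b,d)
span(b,e)
span(b,h)
span(b,i)
span(b,j)
span(d,a)
span(d,b)
span(d,c)
span(d,d)
span(d,e)
span(d,h)
span(d,i)
span(d,j)
span(e,a)
span(e,b)
span(e,c)
span(e,d)
span(e,e)
span(e,h)
span(e,i)
span(e,j)
span(g,a)
span(g,b)
span(g,c)
span(g,d)
span(g,e)
span(g,h)
span(g,i)
span(g,j)
span(h,a)
span(h,b)
span(h,c)
span(h,d)
span(h,e)
span(h,h)
span(h,i)
span(h,j)
span(i,a)
span(i,b)
span(i,c)
span(i,d)
span(i,e)
span(i,h)
span(i,i)
span(i,j)
span(j,c)

round 1: derive span(a,e) via R1 from cites(a,e)
round 1: derive span(b,a) via R1 from cites(b,a)
round 1: derive span(d,i) via R1 from cites(d,i)
round 1: derive span(e,a) via R1 from cites(e,a)
round 1: derive span(e,h) via R1 from cites(e,h)
round 1: derive span(e,j) via R1 from cites(e,j)
round 1: derive span(g,h) via R1 from cites(g,h)
round 1: derive span(h,d) via R1 from cites(h,d)
round 1: derive span(i,a) via R1 from cites(i,a)
round 1: derive span(i,b) via R1 from cites(i,b)
round 1: derive span(i,d) via R1 from cites(i,d)
round 1: derive span(j,c) via R1 from cites(j,c)
round 2: derive span(a,a) via R2 from span(a,e), span(e,a)
round 2: derive span(a,h) via R2 from span(a,e), span(e,h)
round 2: derive span(a,j) via R2 from span(a,e), span(e,j)
round 2: derive span(b,e) via R2 from span(b,a), span(a,e)
round 2: derive span(d,a) via R2 from span(d,i), span(i,a)
round 2: derive span(d,b) via R2 from span(d,i), span(i,b)
round 2: derive span(d,d) via R2 from span(d,i), span(i,d)
round 2: derive span(e,c) via R2 from span(e,j), span(j,c)
round 2: derive span(e,d) via R2 from span(e,h), span(h,d)
round 2: derive span(e,e) via R2 from span(e,a), span(a,e)
round 2: derive span(g,d) via R2 from span(g,h), span(h,d)
round 2: derive span(h,i) via R2 from span(h,d), span(d,i)
round 2: derive span(i,e) via R2 from span(i,a), span(a,e)
round 2: derive span(i,i) via R2 from span(i,d), span(d,i)
round 3: derive span(a,c) via R2 from span(a,e), span(e,c)
round 3: derive span(a,d) via R2 from span(a,e), span(e,d)
round 3: derive span(a,i) via R2 from span(a,h), span(h,i)
round 3: derive span(b,c) via R2 from span(b,e), span(e,c)
round 3: derive span(b,d) via R2 from span(b,e), span(e,d)
round 3: derive span(b,h) via R2 from span(b,a), span(a,h)
round 3: derive span(b,j) via R2 from span(b,a), span(a,j)
round 3: derive span(d,e) via R2 from span(d,a), span(a,e)
round 3: derive span(d,h) via R2 from span(d,a), span(a,h)
round 3: derive span(d,j) via R2 from span(d,a), span(a,j)
round 3: derive span(e,b) via R2 from span(e,d), span(d,b)
round 3: derive span(e,i) via R2 from span(e,d), span(d,i)
round 3: derive span(g,a) via R2 from span(g,d), span(d,a)
round 3: derive span(g,b) via R2 from span(g,d), span(d,b)
round 3: derive span(g,i) via R2 from span(g,d), span(d,i)
round 3: derive span(h,a) via R2 from span(h,d), span(d,a)
round 3: derive span(h,b) via R2 from span(h,d), span(d,b)
round 3: derive span(h,e) via R2 from span(h,i), span(i,e)
round 3: derive span(i,c) via R2 from span(i,e), span(e,c)
round 3: derive span(i,h) via R2 from span(i,a), span(a,h)
round 3: derive span(i,j) via R2 from span(i,a), span(a,j)
round 4: derive span(a,b) via R2 from span(a,d), span(d,b)
round 4: derive span(b,b) via R2 from span(b,d), span(d,b)
round 4: derive span(b,i) via R2 from span(b,a), span(a,i)
round 4: derive span(d,c) via R2 from span(d,a), span(a,c)
round 4: derive span(g,c) via R2 from span(g,a), span(a,c)
round 4: derive span(g,e) via R2 from span(g,a), span(a,e)
round 4: derive span(g,j) via R2 from span(g,a), span(a,j)
round 4: derive span(h,c) via R2 from span(h,a), span(a,c)
round 4: derive span(h,h) via R2 from span(h,a), span(a,h)
round 4: derive span(h,j) via R2 from span(h,a), span(a,j)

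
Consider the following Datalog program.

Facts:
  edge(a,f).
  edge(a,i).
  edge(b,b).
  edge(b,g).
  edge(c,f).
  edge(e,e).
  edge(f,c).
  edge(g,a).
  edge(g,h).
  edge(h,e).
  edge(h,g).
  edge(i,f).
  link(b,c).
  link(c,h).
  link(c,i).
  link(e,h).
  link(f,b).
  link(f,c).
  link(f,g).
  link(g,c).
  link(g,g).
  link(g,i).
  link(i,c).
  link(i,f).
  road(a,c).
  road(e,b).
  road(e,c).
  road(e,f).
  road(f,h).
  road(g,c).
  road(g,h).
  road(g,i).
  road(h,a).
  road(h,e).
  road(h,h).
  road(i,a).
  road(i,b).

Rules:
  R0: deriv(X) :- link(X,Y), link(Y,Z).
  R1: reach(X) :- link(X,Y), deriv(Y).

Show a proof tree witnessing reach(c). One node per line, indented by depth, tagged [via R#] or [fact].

round 1: derive deriv(b) via R0 from link(b,c), link(c,h)
round 1: derive deriv(c) via R0 from link(c,i), link(i,c)
round 1: derive deriv(f) via R0 from link(f,b), link(b,c)
round 1: derive deriv(g) via R0 from link(g,c), link(c,h)
round 1: derive deriv(i) via R0 from link(i,c), link(c,h)
round 2: derive reach(b) via R1 from link(b,c), deriv(c)
round 2: derive reach(c) via R1 from link(c,i), deriv(i)
round 2: derive reach(f) via R1 from link(f,b), deriv(b)
round 2: derive reach(g) via R1 from link(g,c), deriv(c)
round 2: derive reach(i) via R1 from link(i,c), deriv(c)

reach(c)  [via R1]
  link(c,i)  [fact]
  deriv(i)  [via R0]
    link(i,c)  [fact]
    link(c,h)  [fact]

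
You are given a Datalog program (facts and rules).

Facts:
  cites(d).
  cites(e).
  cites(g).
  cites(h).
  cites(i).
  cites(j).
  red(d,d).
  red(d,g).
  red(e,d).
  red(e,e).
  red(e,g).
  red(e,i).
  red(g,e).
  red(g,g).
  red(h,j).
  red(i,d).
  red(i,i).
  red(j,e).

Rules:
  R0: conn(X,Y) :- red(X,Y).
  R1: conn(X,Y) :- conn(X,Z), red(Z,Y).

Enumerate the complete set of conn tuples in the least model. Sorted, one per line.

conn(d,d)
conn(d,e)
conn(d,g)
conn(d,i)
conn(e,d)
conn(e,e)
conn(e,g)
conn(e,i)
conn(g,d)
conn(g,e)
conn(g,g)
conn(g,i)
conn(h,d)
conn(h,e)
conn(h,g)
conn(h,i)
conn(h,j)
conn(i,d)
conn(i,e)
conn(i,g)
conn(i,i)
conn(j,d)
conn(j,e)
conn(j,g)
conn(j,i)

round 1: derive conn(d,d) via R0 from red(d,d)
round 1: derive conn(d,g) via R0 from red(d,g)
round 1: derive conn(e,d) via R0 from red(e,d)
round 1: derive conn(e,e) via R0 from red(e,e)
round 1: derive conn(e,g) via R0 from red(e,g)
round 1: derive conn(e,i) via R0 from red(e,i)
round 1: derive conn(g,e) via R0 from red(g,e)
round 1: derive conn(g,g) via R0 from red(g,g)
round 1: derive conn(h,j) via R0 from red(h,j)
round 1: derive conn(i,d) via R0 from red(i,d)
round 1: derive conn(i,i) via R0 from red(i,i)
round 1: derive conn(j,e) via R0 from red(j,e)
round 2: derive conn(d,e) via R1 from conn(d,g), red(g,e)
round 2: derive conn(g,d) via R1 from conn(g,e), red(e,d)
round 2: derive conn(g,i) via R1 from conn(g,e), red(e,i)
round 2: derive conn(h,e) via R1 from conn(h,j), red(j,e)
round 2: derive conn(i,g) via R1 from conn(i,d), red(d,g)
round 2: derive conn(j,d) via R1 from conn(j,e), red(e,d)
round 2: derive conn(j,g) via R1 from conn(j,e), red(e,g)
round 2: derive conn(j,i) via R1 from conn(j,e), red(e,i)
round 3: derive conn(d,i) via R1 from conn(d,e), red(e,i)
round 3: derive conn(h,d) via R1 from conn(h,e), red(e,d)
round 3: derive conn(h,g) via R1 from conn(h,e), red(e,g)
round 3: derive conn(h,i) via R1 from conn(h,e), red(e,i)
round 3: derive conn(i,e) via R1 from conn(i,g), red(g,e)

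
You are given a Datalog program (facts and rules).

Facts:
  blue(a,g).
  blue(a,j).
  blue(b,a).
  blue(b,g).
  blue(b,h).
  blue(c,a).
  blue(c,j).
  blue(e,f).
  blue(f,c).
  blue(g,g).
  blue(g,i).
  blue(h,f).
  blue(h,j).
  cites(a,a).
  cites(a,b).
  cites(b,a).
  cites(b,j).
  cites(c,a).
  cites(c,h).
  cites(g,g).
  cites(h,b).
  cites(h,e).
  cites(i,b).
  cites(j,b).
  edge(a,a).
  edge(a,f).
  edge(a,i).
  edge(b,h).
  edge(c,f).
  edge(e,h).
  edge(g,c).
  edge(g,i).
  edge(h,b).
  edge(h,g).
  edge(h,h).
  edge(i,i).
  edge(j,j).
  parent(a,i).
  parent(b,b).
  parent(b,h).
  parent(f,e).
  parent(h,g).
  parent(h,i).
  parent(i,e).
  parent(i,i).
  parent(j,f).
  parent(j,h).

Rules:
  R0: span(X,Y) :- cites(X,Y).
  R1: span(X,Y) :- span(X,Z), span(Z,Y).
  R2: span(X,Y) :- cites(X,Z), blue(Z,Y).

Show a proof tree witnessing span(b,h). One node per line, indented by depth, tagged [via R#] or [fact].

span(b,h)  [via R1]
  span(b,a)  [via R0]
    cites(b,a)  [fact]
  span(a,h)  [via R2]
    cites(a,b)  [fact]
    blue(b,h)  [fact]

round 1: derive span(a,a) via R0 from cites(a,a)
round 1: derive span(a,b) via R0 from cites(a,b)
round 1: derive span(b,a) via R0 from cites(b,a)
round 1: derive span(b,j) via R0 from cites(b,j)
round 1: derive span(c,a) via R0 from cites(c,a)
round 1: derive span(c,h) via R0 from cites(c,h)
round 1: derive span(g,g) via R0 from cites(g,g)
round 1: derive span(h,b) via R0 from cites(h,b)
round 1: derive span(h,e) via R0 from cites(h,e)
round 1: derive span(i,b) via R0 from cites(i,b)
round 1: derive span(j,b) via R0 from cites(j,b)
round 1: derive span(a,g) via R2 from cites(a,a), blue(a,g)
round 1: derive span(a,h) via R2 from cites(a,b), blue(b,h)
round 1: derive span(a,j) via R2 from cites(a,a), blue(a,j)
round 1: derive span(b,g) via R2 from cites(b,a), blue(a,g)
round 1: derive span(c,f) via R2 from cites(c,h), blue(h,f)
round 1: derive span(c,g) via R2 from cites(c,a), blue(a,g)
round 1: derive span(c,j) via R2 from cites(c,a), blue(a,j)
round 1: derive span(g,i) via R2 from cites(g,g), blue(g,i)
round 1: derive span(h,a) via R2 from cites(h,b), blue(b,a)
round 1: derive span(h,f) via R2 from cites(h,e), blue(e,f)
round 1: derive span(h,g) via R2 from cites(h,b), blue(b,g)
round 1: derive span(h,h) via R2 from cites(h,b), blue(b,h)
round 1: derive span(i,a) via R2 from cites(i,b), blue(b,a)
round 1: derive span(i,g) via R2 from cites(i,b), blue(b,g)
round 1: derive span(i,h) via R2 from cites(i,b), blue(b,h)
round 1: derive span(j,a) via R2 from cites(j,b), blue(b,a)
round 1: derive span(j,g) via R2 from cites(j,b), blue(b,g)
round 1: derive span(j,h) via R2 from cites(j,b), blue(b,h)
round 2: derive span(a,e) via R1 from span(a,h), span(h,e)
round 2: derive span(a,f) via R1 from span(a,h), span(h,f)
round 2: derive span(a,i) via R1 from span(a,g), span(g,i)
round 2: derive span(b,b) via R1 from span(b,a), span(a,b)
round 2: derive span(b,h) via R1 from span(b,a), span(a,h)
round 2: derive span(b,i) via R1 from span(b,g), span(g,i)
round 2: derive span(c,b) via R1 from span(c,a), span(a,b)
round 2: derive span(c,e) via R1 from span(c,h), span(h,e)
round 2: derive span(c,i) via R1 from span(c,g), span(g,i)
round 2: derive span(g,a) via R1 from span(g,i), span(i,a)
round 2: derive span(g,b) via R1 from span(g,i), span(i,b)
round 2: derive span(g,h) via R1 from span(g,i), span(i,h)
round 2: derive span(h,i) via R1 from span(h,g), span(g,i)
round 2: derive span(h,j) via R1 from span(h,a), span(a,j)
round 2: derive span(i,e) via R1 from span(i,h), span(h,e)
round 2: derive span(i,f) via R1 from span(i,h), span(h,f)
round 2: derive span(i,i) via R1 from span(i,g), span(g,i)
round 2: derive span(i,j) via R1 from span(i,a), span(a,j)
round 2: derive span(j,e) via R1 from span(j,h), span(h,e)
round 2: derive span(j,f) via R1 from span(j,h), span(h,f)
round 2: derive span(j,i) via R1 from span(j,g), span(g,i)
round 2: derive span(j,j) via R1 from span(j,a), span(a,j)
round 3: derive span(b,e) via R1 from span(b,a), span(a,e)
round 3: derive span(b,f) via R1 from span(b,a), span(a,f)
round 3: derive span(g,e) via R1 from span(g,a), span(a,e)
round 3: derive span(g,f) via R1 from span(g,a), span(a,f)
round 3: derive span(g,j) via R1 from span(g,a), span(a,j)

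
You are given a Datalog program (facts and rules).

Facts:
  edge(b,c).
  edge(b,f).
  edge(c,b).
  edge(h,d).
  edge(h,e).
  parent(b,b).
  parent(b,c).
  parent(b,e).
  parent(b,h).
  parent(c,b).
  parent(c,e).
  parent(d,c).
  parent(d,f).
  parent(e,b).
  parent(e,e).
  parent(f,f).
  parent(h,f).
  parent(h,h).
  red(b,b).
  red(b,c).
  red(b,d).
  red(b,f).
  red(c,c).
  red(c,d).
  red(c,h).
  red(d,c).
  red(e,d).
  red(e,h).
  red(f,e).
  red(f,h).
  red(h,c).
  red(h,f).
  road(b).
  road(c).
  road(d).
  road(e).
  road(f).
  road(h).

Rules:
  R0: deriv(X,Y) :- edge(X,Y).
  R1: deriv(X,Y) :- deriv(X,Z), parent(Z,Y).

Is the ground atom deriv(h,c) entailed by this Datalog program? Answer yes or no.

round 1: derive deriv(b,c) via R0 from edge(b,c)
round 1: derive deriv(b,f) via R0 from edge(b,f)
round 1: derive deriv(c,b) via R0 from edge(c,b)
round 1: derive deriv(h,d) via R0 from edge(h,d)
round 1: derive deriv(h,e) via R0 from edge(h,e)
round 2: derive deriv(b,b) via R1 from deriv(b,c), parent(c,b)
round 2: derive deriv(b,e) via R1 from deriv(b,c), parent(c,e)
round 2: derive deriv(c,c) via R1 from deriv(c,b), parent(b,c)
round 2: derive deriv(c,e) via R1 from deriv(c,b), parent(b,e)
round 2: derive deriv(c,h) via R1 from deriv(c,b), parent(b,h)
round 2: derive deriv(h,b) via R1 from deriv(h,e), parent(e,b)
round 2: derive deriv(h,c) via R1 from deriv(h,d), parent(d,c)
round 2: derive deriv(h,f) via R1 from deriv(h,d), parent(d,f)
round 3: derive deriv(b,h) via R1 from deriv(b,b), parent(b,h)
round 3: derive deriv(c,f) via R1 from deriv(c,h), parent(h,f)
round 3: derive deriv(h,h) via R1 from deriv(h,b), parent(b,h)

yes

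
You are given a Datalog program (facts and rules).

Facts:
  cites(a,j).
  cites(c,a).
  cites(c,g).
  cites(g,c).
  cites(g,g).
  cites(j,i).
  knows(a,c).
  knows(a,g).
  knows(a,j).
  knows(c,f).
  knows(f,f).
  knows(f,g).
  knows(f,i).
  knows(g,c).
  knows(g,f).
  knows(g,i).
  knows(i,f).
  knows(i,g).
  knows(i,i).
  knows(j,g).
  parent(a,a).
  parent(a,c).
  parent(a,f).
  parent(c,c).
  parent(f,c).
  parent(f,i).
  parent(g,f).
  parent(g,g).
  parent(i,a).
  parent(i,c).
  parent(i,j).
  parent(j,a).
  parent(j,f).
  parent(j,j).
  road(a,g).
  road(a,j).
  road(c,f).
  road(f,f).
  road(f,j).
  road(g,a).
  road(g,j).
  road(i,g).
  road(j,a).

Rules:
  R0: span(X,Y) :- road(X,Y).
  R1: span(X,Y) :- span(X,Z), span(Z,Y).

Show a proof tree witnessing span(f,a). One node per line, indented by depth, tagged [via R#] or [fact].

span(f,a)  [via R1]
  span(f,j)  [via R0]
    road(f,j)  [fact]
  span(j,a)  [via R0]
    road(j,a)  [fact]

round 1: derive span(a,g) via R0 from road(a,g)
round 1: derive span(a,j) via R0 from road(a,j)
round 1: derive span(c,f) via R0 from road(c,f)
round 1: derive span(f,f) via R0 from road(f,f)
round 1: derive span(f,j) via R0 from road(f,j)
round 1: derive span(g,a) via R0 from road(g,a)
round 1: derive span(g,j) via R0 from road(g,j)
round 1: derive span(i,g) via R0 from road(i,g)
round 1: derive span(j,a) via R0 from road(j,a)
round 2: derive span(a,a) via R1 from span(a,g), span(g,a)
round 2: derive span(c,j) via R1 from span(c,f), span(f,j)
round 2: derive span(f,a) via R1 from span(f,j), span(j,a)
round 2: derive span(g,g) via R1 from span(g,a), span(a,g)
round 2: derive span(i,a) via R1 from span(i,g), span(g,a)
round 2: derive span(i,j) via R1 from span(i,g), span(g,j)
round 2: derive span(j,g) via R1 from span(j,a), span(a,g)
round 2: derive span(j,j) via R1 from span(j,a), span(a,j)
round 3: derive span(c,a) via R1 from span(c,f), span(f,a)
round 3: derive span(c,g) via R1 from span(c,j), span(j,g)
round 3: derive span(f,g) via R1 from span(f,a), span(a,g)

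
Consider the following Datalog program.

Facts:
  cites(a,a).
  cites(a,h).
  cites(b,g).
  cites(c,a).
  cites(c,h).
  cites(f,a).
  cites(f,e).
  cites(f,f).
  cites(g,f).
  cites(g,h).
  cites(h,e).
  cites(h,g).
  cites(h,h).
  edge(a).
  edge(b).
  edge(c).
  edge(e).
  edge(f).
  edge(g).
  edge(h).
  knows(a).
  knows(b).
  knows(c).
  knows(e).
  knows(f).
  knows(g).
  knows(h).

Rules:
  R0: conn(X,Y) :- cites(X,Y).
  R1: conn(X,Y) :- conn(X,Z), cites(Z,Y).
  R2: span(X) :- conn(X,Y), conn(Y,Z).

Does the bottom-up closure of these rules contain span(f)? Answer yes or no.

yes

round 1: derive conn(a,a) via R0 from cites(a,a)
round 1: derive conn(a,h) via R0 from cites(a,h)
round 1: derive conn(b,g) via R0 from cites(b,g)
round 1: derive conn(c,a) via R0 from cites(c,a)
round 1: derive conn(c,h) via R0 from cites(c,h)
round 1: derive conn(f,a) via R0 from cites(f,a)
round 1: derive conn(f,e) via R0 from cites(f,e)
round 1: derive conn(f,f) via R0 from cites(f,f)
round 1: derive conn(g,f) via R0 from cites(g,f)
round 1: derive conn(g,h) via R0 from cites(g,h)
round 1: derive conn(h,e) via R0 from cites(h,e)
round 1: derive conn(h,g) via R0 from cites(h,g)
round 1: derive conn(h,h) via R0 from cites(h,h)
round 2: derive conn(a,e) via R1 from conn(a,h), cites(h,e)
round 2: derive conn(a,g) via R1 from conn(a,h), cites(h,g)
round 2: derive conn(b,f) via R1 from conn(b,g), cites(g,f)
round 2: derive conn(b,h) via R1 from conn(b,g), cites(g,h)
round 2: derive conn(c,e) via R1 from conn(c,h), cites(h,e)
round 2: derive conn(c,g) via R1 from conn(c,h), cites(h,g)
round 2: derive conn(f,h) via R1 from conn(f,a), cites(a,h)
round 2: derive conn(g,a) via R1 from conn(g,f), cites(f,a)
round 2: derive conn(g,e) via R1 from conn(g,f), cites(f,e)
round 2: derive conn(g,g) via R1 from conn(g,h), cites(h,g)
round 2: derive conn(h,f) via R1 from conn(h,g), cites(g,f)
round 2: derive span(a) via R2 from conn(a,a), conn(a,a)
round 2: derive span(b) via R2 from conn(b,g), conn(g,f)
round 2: derive span(c) via R2 from conn(c,a), conn(a,a)
round 2: derive span(f) via R2 from conn(f,a), conn(a,a)
round 2: derive span(g) via R2 from conn(g,f), conn(f,a)
round 2: derive span(h) via R2 from conn(h,g), conn(g,f)
round 3: derive conn(a,f) via R1 from conn(a,g), cites(g,f)
round 3: derive conn(b,a) via R1 from conn(b,f), cites(f,a)
round 3: derive conn(b,e) via R1 from conn(b,f), cites(f,e)
round 3: derive conn(c,f) via R1 from conn(c,g), cites(g,f)
round 3: derive conn(f,g) via R1 from conn(f,h), cites(h,g)
round 3: derive conn(h,a) via R1 from conn(h,f), cites(f,a)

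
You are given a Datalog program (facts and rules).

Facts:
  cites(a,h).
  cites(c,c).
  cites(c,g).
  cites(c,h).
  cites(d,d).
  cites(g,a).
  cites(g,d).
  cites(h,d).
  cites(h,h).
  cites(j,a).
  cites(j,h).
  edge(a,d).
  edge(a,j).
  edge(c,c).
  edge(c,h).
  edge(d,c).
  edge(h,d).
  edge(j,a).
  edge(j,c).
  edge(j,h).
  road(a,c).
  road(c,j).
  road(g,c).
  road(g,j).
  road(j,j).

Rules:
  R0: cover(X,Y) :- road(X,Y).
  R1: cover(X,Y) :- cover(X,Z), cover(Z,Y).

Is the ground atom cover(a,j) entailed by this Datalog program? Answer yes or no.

yes

round 1: derive cover(a,c) via R0 from road(a,c)
round 1: derive cover(c,j) via R0 from road(c,j)
round 1: derive cover(g,c) via R0 from road(g,c)
round 1: derive cover(g,j) via R0 from road(g,j)
round 1: derive cover(j,j) via R0 from road(j,j)
round 2: derive cover(a,j) via R1 from cover(a,c), cover(c,j)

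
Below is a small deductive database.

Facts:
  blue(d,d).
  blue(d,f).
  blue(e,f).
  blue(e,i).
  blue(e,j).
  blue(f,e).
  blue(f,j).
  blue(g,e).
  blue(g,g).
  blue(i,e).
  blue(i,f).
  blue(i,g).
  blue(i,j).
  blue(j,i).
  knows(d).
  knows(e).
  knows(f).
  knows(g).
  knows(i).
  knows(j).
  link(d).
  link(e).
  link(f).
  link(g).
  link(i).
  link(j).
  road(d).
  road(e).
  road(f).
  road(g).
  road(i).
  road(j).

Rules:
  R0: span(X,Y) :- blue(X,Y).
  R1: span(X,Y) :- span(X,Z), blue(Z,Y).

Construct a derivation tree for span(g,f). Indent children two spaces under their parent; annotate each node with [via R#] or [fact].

round 1: derive span(d,d) via R0 from blue(d,d)
round 1: derive span(d,f) via R0 from blue(d,f)
round 1: derive span(e,f) via R0 from blue(e,f)
round 1: derive span(e,i) via R0 from blue(e,i)
round 1: derive span(e,j) via R0 from blue(e,j)
round 1: derive span(f,e) via R0 from blue(f,e)
round 1: derive span(f,j) via R0 from blue(f,j)
round 1: derive span(g,e) via R0 from blue(g,e)
round 1: derive span(g,g) via R0 from blue(g,g)
round 1: derive span(i,e) via R0 from blue(i,e)
round 1: derive span(i,f) via R0 from blue(i,f)
round 1: derive span(i,g) via R0 from blue(i,g)
round 1: derive span(i,j) via R0 from blue(i,j)
round 1: derive span(j,i) via R0 from blue(j,i)
round 2: derive span(d,e) via R1 from span(d,f), blue(f,e)
round 2: derive span(d,j) via R1 from span(d,f), blue(f,j)
round 2: derive span(e,e) via R1 from span(e,f), blue(f,e)
round 2: derive span(e,g) via R1 from span(e,i), blue(i,g)
round 2: derive span(f,f) via R1 from span(f,e), blue(e,f)
round 2: derive span(f,i) via R1 from span(f,e), blue(e,i)
round 2: derive span(g,f) via R1 from span(g,e), blue(e,f)
round 2: derive span(g,i) via R1 from span(g,e), blue(e,i)
round 2: derive span(g,j) via R1 from span(g,e), blue(e,j)
round 2: derive span(i,i) via R1 from span(i,e), blue(e,i)
round 2: derive span(j,e) via R1 from span(j,i), blue(i,e)
round 2: derive span(j,f) via R1 from span(j,i), blue(i,f)
round 2: derive span(j,g) via R1 from span(j,i), blue(i,g)
round 2: derive span(j,j) via R1 from span(j,i), blue(i,j)
round 3: derive span(d,i) via R1 from span(d,e), blue(e,i)
round 3: derive span(f,g) via R1 from span(f,i), blue(i,g)
round 4: derive span(d,g) via R1 from span(d,i), blue(i,g)

span(g,f)  [via R1]
  span(g,e)  [via R0]
    blue(g,e)  [fact]
  blue(e,f)  [fact]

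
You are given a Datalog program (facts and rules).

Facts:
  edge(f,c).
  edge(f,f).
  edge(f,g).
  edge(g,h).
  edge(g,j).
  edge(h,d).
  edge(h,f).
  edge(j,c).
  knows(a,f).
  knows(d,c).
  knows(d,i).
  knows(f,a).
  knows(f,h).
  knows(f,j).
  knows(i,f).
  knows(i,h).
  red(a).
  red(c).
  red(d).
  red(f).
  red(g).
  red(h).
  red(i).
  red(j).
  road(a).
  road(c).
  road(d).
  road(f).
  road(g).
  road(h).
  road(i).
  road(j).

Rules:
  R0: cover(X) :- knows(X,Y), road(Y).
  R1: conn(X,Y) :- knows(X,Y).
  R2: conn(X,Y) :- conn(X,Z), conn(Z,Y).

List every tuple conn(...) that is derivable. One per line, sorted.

conn(a,a)
conn(a,f)
conn(a,h)
conn(a,j)
conn(d,a)
conn(d,c)
conn(d,f)
conn(d,h)
conn(d,i)
conn(d,j)
conn(f,a)
conn(f,f)
conn(f,h)
conn(f,j)
conn(i,a)
conn(i,f)
conn(i,h)
conn(i,j)

round 1: derive conn(a,f) via R1 from knows(a,f)
round 1: derive conn(d,c) via R1 from knows(d,c)
round 1: derive conn(d,i) via R1 from knows(d,i)
round 1: derive conn(f,a) via R1 from knows(f,a)
round 1: derive conn(f,h) via R1 from knows(f,h)
round 1: derive conn(f,j) via R1 from knows(f,j)
round 1: derive conn(i,f) via R1 from knows(i,f)
round 1: derive conn(i,h) via R1 from knows(i,h)
round 2: derive conn(a,a) via R2 from conn(a,f), conn(f,a)
round 2: derive conn(a,h) via R2 from conn(a,f), conn(f,h)
round 2: derive conn(a,j) via R2 from conn(a,f), conn(f,j)
round 2: derive conn(d,f) via R2 from conn(d,i), conn(i,f)
round 2: derive conn(d,h) via R2 from conn(d,i), conn(i,h)
round 2: derive conn(f,f) via R2 from conn(f,a), conn(a,f)
round 2: derive conn(i,a) via R2 from conn(i,f), conn(f,a)
round 2: derive conn(i,j) via R2 from conn(i,f), conn(f,j)
round 3: derive conn(d,a) via R2 from conn(d,f), conn(f,a)
round 3: derive conn(d,j) via R2 from conn(d,f), conn(f,j)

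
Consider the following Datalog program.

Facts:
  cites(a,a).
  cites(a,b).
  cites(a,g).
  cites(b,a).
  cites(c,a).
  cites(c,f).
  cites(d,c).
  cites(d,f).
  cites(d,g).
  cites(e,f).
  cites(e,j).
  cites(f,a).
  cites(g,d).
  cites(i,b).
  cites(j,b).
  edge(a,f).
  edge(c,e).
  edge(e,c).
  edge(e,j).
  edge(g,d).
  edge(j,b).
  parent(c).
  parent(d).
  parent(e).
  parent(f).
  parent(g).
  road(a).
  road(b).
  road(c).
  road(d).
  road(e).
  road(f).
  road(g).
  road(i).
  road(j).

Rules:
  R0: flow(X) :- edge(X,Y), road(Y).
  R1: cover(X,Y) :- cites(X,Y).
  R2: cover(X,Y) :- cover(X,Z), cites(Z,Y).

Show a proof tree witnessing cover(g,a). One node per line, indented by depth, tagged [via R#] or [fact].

round 1: derive cover(a,a) via R1 from cites(a,a)
round 1: derive cover(a,b) via R1 from cites(a,b)
round 1: derive cover(a,g) via R1 from cites(a,g)
round 1: derive cover(b,a) via R1 from cites(b,a)
round 1: derive cover(c,a) via R1 from cites(c,a)
round 1: derive cover(c,f) via R1 from cites(c,f)
round 1: derive cover(d,c) via R1 from cites(d,c)
round 1: derive cover(d,f) via R1 from cites(d,f)
round 1: derive cover(d,g) via R1 from cites(d,g)
round 1: derive cover(e,f) via R1 from cites(e,f)
round 1: derive cover(e,j) via R1 from cites(e,j)
round 1: derive cover(f,a) via R1 from cites(f,a)
round 1: derive cover(g,d) via R1 from cites(g,d)
round 1: derive cover(i,b) via R1 from cites(i,b)
round 1: derive cover(j,b) via R1 from cites(j,b)
round 2: derive cover(a,d) via R2 from cover(a,g), cites(g,d)
round 2: derive cover(b,b) via R2 from cover(b,a), cites(a,b)
round 2: derive cover(b,g) via R2 from cover(b,a), cites(a,g)
round 2: derive cover(c,b) via R2 from cover(c,a), cites(a,b)
round 2: derive cover(c,g) via R2 from cover(c,a), cites(a,g)
round 2: derive cover(d,a) via R2 from cover(d,c), cites(c,a)
round 2: derive cover(d,d) via R2 from cover(d,g), cites(g,d)
round 2: derive cover(e,a) via R2 from cover(e,f), cites(f,a)
round 2: derive cover(e,b) via R2 from cover(e,j), cites(j,b)
round 2: derive cover(f,b) via R2 from cover(f,a), cites(a,b)
round 2: derive cover(f,g) via R2 from cover(f,a), cites(a,g)
round 2: derive cover(g,c) via R2 from cover(g,d), cites(d,c)
round 2: derive cover(g,f) via R2 from cover(g,d), cites(d,f)
round 2: derive cover(g,g) via R2 from cover(g,d), cites(d,g)
round 2: derive cover(i,a) via R2 from cover(i,b), cites(b,a)
round 2: derive cover(j,a) via R2 from cover(j,b), cites(b,a)
round 3: derive cover(a,c) via R2 from cover(a,d), cites(d,c)
round 3: derive cover(a,f) via R2 from cover(a,d), cites(d,f)
round 3: derive cover(b,d) via R2 from cover(b,g), cites(g,d)
round 3: derive cover(c,d) via R2 from cover(c,g), cites(g,d)
round 3: derive cover(d,b) via R2 from cover(d,a), cites(a,b)
round 3: derive cover(e,g) via R2 from cover(e,a), cites(a,g)
round 3: derive cover(f,d) via R2 from cover(f,g), cites(g,d)
round 3: derive cover(g,a) via R2 from cover(g,c), cites(c,a)
round 3: derive cover(i,g) via R2 from cover(i,a), cites(a,g)
round 3: derive cover(j,g) via R2 from cover(j,a), cites(a,g)
round 4: derive cover(b,c) via R2 from cover(b,d), cites(d,c)
round 4: derive cover(b,f) via R2 from cover(b,d), cites(d,f)
round 4: derive cover(c,c) via R2 from cover(c,d), cites(d,c)
round 4: derive cover(e,d) via R2 from cover(e,g), cites(g,d)
round 4: derive cover(f,c) via R2 from cover(f,d), cites(d,c)
round 4: derive cover(f,f) via R2 from cover(f,d), cites(d,f)
round 4: derive cover(g,b) via R2 from cover(g,a), cites(a,b)
round 4: derive cover(i,d) via R2 from cover(i,g), cites(g,d)
round 4: derive cover(j,d) via R2 from cover(j,g), cites(g,d)
round 5: derive cover(e,c) via R2 from cover(e,d), cites(d,c)
round 5: derive cover(i,c) via R2 from cover(i,d), cites(d,c)
round 5: derive cover(i,f) via R2 from cover(i,d), cites(d,f)
round 5: derive cover(j,c) via R2 from cover(j,d), cites(d,c)
round 5: derive cover(j,f) via R2 from cover(j,d), cites(d,f)

cover(g,a)  [via R2]
  cover(g,c)  [via R2]
    cover(g,d)  [via R1]
      cites(g,d)  [fact]
    cites(d,c)  [fact]
  cites(c,a)  [fact]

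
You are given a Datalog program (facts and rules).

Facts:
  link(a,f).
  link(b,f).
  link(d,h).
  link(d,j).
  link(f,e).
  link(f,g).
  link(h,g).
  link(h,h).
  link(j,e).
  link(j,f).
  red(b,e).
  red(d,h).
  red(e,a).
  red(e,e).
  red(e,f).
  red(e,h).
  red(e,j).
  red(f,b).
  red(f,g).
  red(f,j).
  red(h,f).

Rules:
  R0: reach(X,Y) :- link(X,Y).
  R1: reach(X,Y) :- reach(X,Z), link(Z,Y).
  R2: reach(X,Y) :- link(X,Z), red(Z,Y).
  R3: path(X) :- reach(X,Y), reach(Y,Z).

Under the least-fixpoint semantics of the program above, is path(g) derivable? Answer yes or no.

no

round 1: derive reach(a,f) via R0 from link(a,f)
round 1: derive reach(b,f) via R0 from link(b,f)
round 1: derive reach(d,h) via R0 from link(d,h)
round 1: derive reach(d,j) via R0 from link(d,j)
round 1: derive reach(f,e) via R0 from link(f,e)
round 1: derive reach(f,g) via R0 from link(f,g)
round 1: derive reach(h,g) via R0 from link(h,g)
round 1: derive reach(h,h) via R0 from link(h,h)
round 1: derive reach(j,e) via R0 from link(j,e)
round 1: derive reach(j,f) via R0 from link(j,f)
round 1: derive reach(a,b) via R2 from link(a,f), red(f,b)
round 1: derive reach(a,g) via R2 from link(a,f), red(f,g)
round 1: derive reach(a,j) via R2 from link(a,f), red(f,j)
round 1: derive reach(b,b) via R2 from link(b,f), red(f,b)
round 1: derive reach(b,g) via R2 from link(b,f), red(f,g)
round 1: derive reach(b,j) via R2 from link(b,f), red(f,j)
round 1: derive reach(d,f) via R2 from link(d,h), red(h,f)
round 1: derive reach(f,a) via R2 from link(f,e), red(e,a)
round 1: derive reach(f,f) via R2 from link(f,e), red(e,f)
round 1: derive reach(f,h) via R2 from link(f,e), red(e,h)
round 1: derive reach(f,j) via R2 from link(f,e), red(e,j)
round 1: derive reach(h,f) via R2 from link(h,h), red(h,f)
round 1: derive reach(j,a) via R2 from link(j,e), red(e,a)
round 1: derive reach(j,b) via R2 from link(j,f), red(f,b)
round 1: derive reach(j,g) via R2 from link(j,f), red(f,g)
round 1: derive reach(j,h) via R2 from link(j,e), red(e,h)
round 1: derive reach(j,j) via R2 from link(j,e), red(e,j)
round 2: derive reach(a,e) via R1 from reach(a,f), link(f,e)
round 2: derive reach(b,e) via R1 from reach(b,f), link(f,e)
round 2: derive reach(d,e) via R1 from reach(d,f), link(f,e)
round 2: derive reach(d,g) via R1 from reach(d,f), link(f,g)
round 2: derive reach(h,e) via R1 from reach(h,f), link(f,e)
round 2: derive path(a) via R3 from reach(a,b), reach(b,b)
round 2: derive path(b) via R3 from reach(b,b), reach(b,b)
round 2: derive path(d) via R3 from reach(d,f), reach(f,a)
round 2: derive path(f) via R3 from reach(f,a), reach(a,b)
round 2: derive path(h) via R3 from reach(h,f), reach(f,a)
round 2: derive path(j) via R3 from reach(j,a), reach(a,b)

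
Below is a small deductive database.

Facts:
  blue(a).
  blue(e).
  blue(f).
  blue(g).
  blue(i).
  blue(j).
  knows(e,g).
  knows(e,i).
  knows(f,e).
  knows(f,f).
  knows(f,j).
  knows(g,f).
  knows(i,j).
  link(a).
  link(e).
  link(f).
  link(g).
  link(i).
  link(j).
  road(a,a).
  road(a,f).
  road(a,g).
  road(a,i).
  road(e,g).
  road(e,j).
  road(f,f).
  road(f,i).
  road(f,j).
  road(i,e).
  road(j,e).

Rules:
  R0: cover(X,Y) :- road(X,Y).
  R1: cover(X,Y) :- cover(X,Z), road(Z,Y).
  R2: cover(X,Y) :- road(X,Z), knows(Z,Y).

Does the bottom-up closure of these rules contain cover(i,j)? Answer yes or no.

yes

round 1: derive cover(a,a) via R0 from road(a,a)
round 1: derive cover(a,f) via R0 from road(a,f)
round 1: derive cover(a,g) via R0 from road(a,g)
round 1: derive cover(a,i) via R0 from road(a,i)
round 1: derive cover(e,g) via R0 from road(e,g)
round 1: derive cover(e,j) via R0 from road(e,j)
round 1: derive cover(f,f) via R0 from road(f,f)
round 1: derive cover(f,i) via R0 from road(f,i)
round 1: derive cover(f,j) via R0 from road(f,j)
round 1: derive cover(i,e) via R0 from road(i,e)
round 1: derive cover(j,e) via R0 from road(j,e)
round 1: derive cover(a,e) via R2 from road(a,f), knows(f,e)
round 1: derive cover(a,j) via R2 from road(a,f), knows(f,j)
round 1: derive cover(e,f) via R2 from road(e,g), knows(g,f)
round 1: derive cover(f,e) via R2 from road(f,f), knows(f,e)
round 1: derive cover(i,g) via R2 from road(i,e), knows(e,g)
round 1: derive cover(i,i) via R2 from road(i,e), knows(e,i)
round 1: derive cover(j,g) via R2 from road(j,e), knows(e,g)
round 1: derive cover(j,i) via R2 from road(j,e), knows(e,i)
round 2: derive cover(e,e) via R1 from cover(e,j), road(j,e)
round 2: derive cover(e,i) via R1 from cover(e,f), road(f,i)
round 2: derive cover(f,g) via R1 from cover(f,e), road(e,g)
round 2: derive cover(i,j) via R1 from cover(i,e), road(e,j)
round 2: derive cover(j,j) via R1 from cover(j,e), road(e,j)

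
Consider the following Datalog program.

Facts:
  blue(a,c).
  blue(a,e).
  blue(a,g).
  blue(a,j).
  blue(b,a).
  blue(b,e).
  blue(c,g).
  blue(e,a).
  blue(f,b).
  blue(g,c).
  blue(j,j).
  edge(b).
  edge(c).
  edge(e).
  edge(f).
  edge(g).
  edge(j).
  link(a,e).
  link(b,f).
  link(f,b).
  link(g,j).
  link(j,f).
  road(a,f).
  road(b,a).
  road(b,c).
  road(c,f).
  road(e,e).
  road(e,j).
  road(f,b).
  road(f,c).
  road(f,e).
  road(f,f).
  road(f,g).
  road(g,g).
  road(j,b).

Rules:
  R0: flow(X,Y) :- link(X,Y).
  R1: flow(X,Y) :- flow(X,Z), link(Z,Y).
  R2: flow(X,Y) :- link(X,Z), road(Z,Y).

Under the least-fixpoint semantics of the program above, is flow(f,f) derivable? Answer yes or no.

round 1: derive flow(a,e) via R0 from link(a,e)
round 1: derive flow(b,f) via R0 from link(b,f)
round 1: derive flow(f,b) via R0 from link(f,b)
round 1: derive flow(g,j) via R0 from link(g,j)
round 1: derive flow(j,f) via R0 from link(j,f)
round 1: derive flow(a,j) via R2 from link(a,e), road(e,j)
round 1: derive flow(b,b) via R2 from link(b,f), road(f,b)
round 1: derive flow(b,c) via R2 from link(b,f), road(f,c)
round 1: derive flow(b,e) via R2 from link(b,f), road(f,e)
round 1: derive flow(b,g) via R2 from link(b,f), road(f,g)
round 1: derive flow(f,a) via R2 from link(f,b), road(b,a)
round 1: derive flow(f,c) via R2 from link(f,b), road(b,c)
round 1: derive flow(g,b) via R2 from link(g,j), road(j,b)
round 1: derive flow(j,b) via R2 from link(j,f), road(f,b)
round 1: derive flow(j,c) via R2 from link(j,f), road(f,c)
round 1: derive flow(j,e) via R2 from link(j,f), road(f,e)
round 1: derive flow(j,g) via R2 from link(j,f), road(f,g)
round 2: derive flow(a,f) via R1 from flow(a,j), link(j,f)
round 2: derive flow(b,j) via R1 from flow(b,g), link(g,j)
round 2: derive flow(f,e) via R1 from flow(f,a), link(a,e)
round 2: derive flow(f,f) via R1 from flow(f,b), link(b,f)
round 2: derive flow(g,f) via R1 from flow(g,b), link(b,f)
round 2: derive flow(j,j) via R1 from flow(j,g), link(g,j)
round 3: derive flow(a,b) via R1 from flow(a,f), link(f,b)

yes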